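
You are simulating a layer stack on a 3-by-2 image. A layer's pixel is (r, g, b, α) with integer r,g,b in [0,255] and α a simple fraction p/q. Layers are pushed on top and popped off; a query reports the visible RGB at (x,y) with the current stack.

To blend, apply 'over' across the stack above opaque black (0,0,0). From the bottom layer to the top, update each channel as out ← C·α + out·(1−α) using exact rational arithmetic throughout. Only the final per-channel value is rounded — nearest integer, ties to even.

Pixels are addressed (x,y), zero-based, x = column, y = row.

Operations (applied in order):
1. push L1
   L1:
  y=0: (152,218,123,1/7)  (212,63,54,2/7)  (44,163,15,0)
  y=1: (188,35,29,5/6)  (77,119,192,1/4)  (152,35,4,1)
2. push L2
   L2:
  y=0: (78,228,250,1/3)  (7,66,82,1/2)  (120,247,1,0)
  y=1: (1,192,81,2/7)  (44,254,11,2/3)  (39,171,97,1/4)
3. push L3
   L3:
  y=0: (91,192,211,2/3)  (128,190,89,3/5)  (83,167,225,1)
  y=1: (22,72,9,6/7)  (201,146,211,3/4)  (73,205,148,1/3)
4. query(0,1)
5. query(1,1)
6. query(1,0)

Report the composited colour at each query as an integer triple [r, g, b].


(0,1) stack=L1,L2,L3; from [0,0,0]:
L1 α=5/6: [470/3, 175/6, 145/6]
L2 α=2/7: [2356/21, 3179/42, 1697/42]
L3 α=6/7: [5128/147, 21323/294, 3965/294]
= [35, 73, 13]

at x=1,y=1 over L1,L2,L3:
+L1 (α=1/4) → [77/4, 119/4, 48]
+L2 (α=2/3) → [143/4, 717/4, 70/3]
+L3 (α=3/4) → [2555/16, 2469/16, 1969/12]
rounded: [160, 154, 164]

(1,0) stack=L1,L2,L3; from [0,0,0]:
L1 α=2/7: [424/7, 18, 108/7]
L2 α=1/2: [473/14, 42, 341/7]
L3 α=3/5: [3161/35, 654/5, 2551/35]
rounded: [90, 131, 73]


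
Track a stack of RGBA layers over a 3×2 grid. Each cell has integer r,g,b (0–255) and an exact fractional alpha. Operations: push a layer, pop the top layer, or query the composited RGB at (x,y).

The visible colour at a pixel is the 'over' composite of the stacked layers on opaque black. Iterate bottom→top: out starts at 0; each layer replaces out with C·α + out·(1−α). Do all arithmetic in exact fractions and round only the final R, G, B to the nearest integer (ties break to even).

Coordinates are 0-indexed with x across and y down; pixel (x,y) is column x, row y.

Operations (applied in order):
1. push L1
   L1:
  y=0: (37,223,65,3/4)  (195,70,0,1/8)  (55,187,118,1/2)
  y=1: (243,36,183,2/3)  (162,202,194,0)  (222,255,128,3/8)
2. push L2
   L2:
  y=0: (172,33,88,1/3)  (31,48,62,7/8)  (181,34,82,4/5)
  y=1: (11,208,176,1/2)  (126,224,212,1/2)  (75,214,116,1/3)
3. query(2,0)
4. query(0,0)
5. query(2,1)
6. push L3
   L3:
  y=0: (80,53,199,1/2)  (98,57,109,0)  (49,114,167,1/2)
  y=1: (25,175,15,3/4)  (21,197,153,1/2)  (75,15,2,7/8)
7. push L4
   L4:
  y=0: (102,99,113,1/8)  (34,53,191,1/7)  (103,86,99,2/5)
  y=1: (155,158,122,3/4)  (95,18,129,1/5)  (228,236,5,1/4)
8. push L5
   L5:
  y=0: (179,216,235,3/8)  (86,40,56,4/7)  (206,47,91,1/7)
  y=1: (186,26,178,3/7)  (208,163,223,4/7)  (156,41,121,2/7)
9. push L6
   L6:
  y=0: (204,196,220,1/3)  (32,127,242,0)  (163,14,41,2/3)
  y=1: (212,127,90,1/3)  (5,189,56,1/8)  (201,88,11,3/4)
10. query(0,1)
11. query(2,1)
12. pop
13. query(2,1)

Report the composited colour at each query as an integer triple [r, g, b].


(2,0) stack=L1,L2; from [0,0,0]:
after L1 α=1/2: [55/2, 187/2, 59]
after L2 α=4/5: [1503/10, 459/10, 387/5]
= [150, 46, 77]

(0,0) stack=L1,L2; from [0,0,0]:
+L1 (α=3/4) → [111/4, 669/4, 195/4]
+L2 (α=1/3) → [455/6, 245/2, 371/6]
rounded: [76, 122, 62]

(2,1) stack=L1,L2; from [0,0,0]:
+L1 (α=3/8) → [333/4, 765/8, 48]
+L2 (α=1/3) → [161/2, 1621/12, 212/3]
→ [80, 135, 71]

(0,1) stack=L1,L2,L3,L4,L5,L6; from [0,0,0]:
after L1 α=2/3: [162, 24, 122]
after L2 α=1/2: [173/2, 116, 149]
after L3 α=3/4: [323/8, 641/4, 97/2]
after L4 α=3/4: [4043/32, 2537/16, 829/8]
after L5 α=3/7: [8507/56, 407/4, 271/2]
after L6 α=1/3: [14443/84, 661/6, 361/3]
= [172, 110, 120]

query (2,1) [L1,L2,L3,L4,L5,L6] — begin 0,0,0
L1 α=3/8: [333/4, 765/8, 48]
L2 α=1/3: [161/2, 1621/12, 212/3]
L3 α=7/8: [1211/16, 2881/96, 127/12]
L4 α=1/4: [7281/64, 10433/128, 147/16]
L5 α=2/7: [56373/448, 62661/896, 4607/112]
L6 α=3/4: [326517/1792, 299205/3584, 8303/448]
rounded: [182, 83, 19]

(2,1) stack=L1,L2,L3,L4,L5; from [0,0,0]:
L1 α=3/8: [333/4, 765/8, 48]
L2 α=1/3: [161/2, 1621/12, 212/3]
L3 α=7/8: [1211/16, 2881/96, 127/12]
L4 α=1/4: [7281/64, 10433/128, 147/16]
L5 α=2/7: [56373/448, 62661/896, 4607/112]
rounded: [126, 70, 41]


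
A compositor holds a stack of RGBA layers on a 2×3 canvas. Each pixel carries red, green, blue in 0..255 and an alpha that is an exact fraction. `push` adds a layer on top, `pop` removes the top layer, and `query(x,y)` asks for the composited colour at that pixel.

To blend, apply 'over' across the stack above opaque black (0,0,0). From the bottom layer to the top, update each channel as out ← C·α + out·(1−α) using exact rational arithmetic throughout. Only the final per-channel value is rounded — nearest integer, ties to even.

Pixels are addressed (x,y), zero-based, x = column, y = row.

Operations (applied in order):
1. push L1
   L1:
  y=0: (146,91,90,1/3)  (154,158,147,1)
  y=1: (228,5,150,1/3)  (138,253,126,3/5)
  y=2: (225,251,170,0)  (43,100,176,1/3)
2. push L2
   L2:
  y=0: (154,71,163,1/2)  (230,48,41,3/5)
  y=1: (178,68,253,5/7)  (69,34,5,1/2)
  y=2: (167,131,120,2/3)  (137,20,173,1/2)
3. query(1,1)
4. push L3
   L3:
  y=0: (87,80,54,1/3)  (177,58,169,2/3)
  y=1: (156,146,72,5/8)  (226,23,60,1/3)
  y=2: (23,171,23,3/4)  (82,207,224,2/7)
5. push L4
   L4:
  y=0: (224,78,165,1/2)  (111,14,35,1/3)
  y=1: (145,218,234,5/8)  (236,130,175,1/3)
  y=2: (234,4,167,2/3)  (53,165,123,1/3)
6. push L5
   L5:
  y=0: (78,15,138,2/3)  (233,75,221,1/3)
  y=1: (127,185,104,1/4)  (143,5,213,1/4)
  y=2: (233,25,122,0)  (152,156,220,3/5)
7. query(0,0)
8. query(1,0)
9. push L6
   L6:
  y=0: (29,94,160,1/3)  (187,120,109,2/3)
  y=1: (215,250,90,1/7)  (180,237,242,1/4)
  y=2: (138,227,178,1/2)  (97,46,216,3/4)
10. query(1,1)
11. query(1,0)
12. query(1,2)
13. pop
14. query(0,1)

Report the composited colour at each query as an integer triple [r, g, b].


at x=1,y=1 over L1,L2:
L1 α=3/5: [414/5, 759/5, 378/5]
L2 α=1/2: [759/10, 929/10, 403/10]
→ [76, 93, 40]

(0,0) stack=L1,L2,L3,L4,L5; from [0,0,0]:
+L1 (α=1/3) → [146/3, 91/3, 30]
+L2 (α=1/2) → [304/3, 152/3, 193/2]
+L3 (α=1/3) → [869/9, 544/9, 247/3]
+L4 (α=1/2) → [2885/18, 623/9, 371/3]
+L5 (α=2/3) → [5693/54, 893/27, 1199/9]
→ [105, 33, 133]

at x=1,y=0 over L1,L2,L3,L4,L5:
after L1 α=1: [154, 158, 147]
after L2 α=3/5: [998/5, 92, 417/5]
after L3 α=2/3: [2768/15, 208/3, 2107/15]
after L4 α=1/3: [7201/45, 458/9, 4739/45]
after L5 α=1/3: [24887/135, 1591/27, 19423/135]
= [184, 59, 144]

(1,1) stack=L1,L2,L3,L4,L5,L6; from [0,0,0]:
after L1 α=3/5: [414/5, 759/5, 378/5]
after L2 α=1/2: [759/10, 929/10, 403/10]
after L3 α=1/3: [1889/15, 348/5, 703/15]
after L4 α=1/3: [7318/45, 1346/15, 4031/45]
after L5 α=1/4: [9463/60, 1371/20, 3613/30]
after L6 α=1/4: [13063/80, 8853/80, 6033/40]
= [163, 111, 151]

at x=1,y=0 over L1,L2,L3,L4,L5,L6:
+L1 (α=1) → [154, 158, 147]
+L2 (α=3/5) → [998/5, 92, 417/5]
+L3 (α=2/3) → [2768/15, 208/3, 2107/15]
+L4 (α=1/3) → [7201/45, 458/9, 4739/45]
+L5 (α=1/3) → [24887/135, 1591/27, 19423/135]
+L6 (α=2/3) → [75377/405, 8071/81, 48853/405]
→ [186, 100, 121]

query (1,2) [L1,L2,L3,L4,L5,L6] — begin 0,0,0
+L1 (α=1/3) → [43/3, 100/3, 176/3]
+L2 (α=1/2) → [227/3, 80/3, 695/6]
+L3 (α=2/7) → [1627/21, 1642/21, 6163/42]
+L4 (α=1/3) → [4367/63, 6749/63, 8746/63]
+L5 (α=3/5) → [37462/315, 42982/315, 59072/315]
+L6 (α=3/4) → [129127/1260, 21613/315, 65798/315]
= [102, 69, 209]

(0,1) stack=L1,L2,L3,L4,L5; from [0,0,0]:
L1 α=1/3: [76, 5/3, 50]
L2 α=5/7: [1042/7, 1030/21, 195]
L3 α=5/8: [4293/28, 1535/14, 945/8]
L4 α=5/8: [33179/224, 19865/112, 12195/64]
L5 α=1/4: [127985/896, 80315/448, 43241/256]
rounded: [143, 179, 169]


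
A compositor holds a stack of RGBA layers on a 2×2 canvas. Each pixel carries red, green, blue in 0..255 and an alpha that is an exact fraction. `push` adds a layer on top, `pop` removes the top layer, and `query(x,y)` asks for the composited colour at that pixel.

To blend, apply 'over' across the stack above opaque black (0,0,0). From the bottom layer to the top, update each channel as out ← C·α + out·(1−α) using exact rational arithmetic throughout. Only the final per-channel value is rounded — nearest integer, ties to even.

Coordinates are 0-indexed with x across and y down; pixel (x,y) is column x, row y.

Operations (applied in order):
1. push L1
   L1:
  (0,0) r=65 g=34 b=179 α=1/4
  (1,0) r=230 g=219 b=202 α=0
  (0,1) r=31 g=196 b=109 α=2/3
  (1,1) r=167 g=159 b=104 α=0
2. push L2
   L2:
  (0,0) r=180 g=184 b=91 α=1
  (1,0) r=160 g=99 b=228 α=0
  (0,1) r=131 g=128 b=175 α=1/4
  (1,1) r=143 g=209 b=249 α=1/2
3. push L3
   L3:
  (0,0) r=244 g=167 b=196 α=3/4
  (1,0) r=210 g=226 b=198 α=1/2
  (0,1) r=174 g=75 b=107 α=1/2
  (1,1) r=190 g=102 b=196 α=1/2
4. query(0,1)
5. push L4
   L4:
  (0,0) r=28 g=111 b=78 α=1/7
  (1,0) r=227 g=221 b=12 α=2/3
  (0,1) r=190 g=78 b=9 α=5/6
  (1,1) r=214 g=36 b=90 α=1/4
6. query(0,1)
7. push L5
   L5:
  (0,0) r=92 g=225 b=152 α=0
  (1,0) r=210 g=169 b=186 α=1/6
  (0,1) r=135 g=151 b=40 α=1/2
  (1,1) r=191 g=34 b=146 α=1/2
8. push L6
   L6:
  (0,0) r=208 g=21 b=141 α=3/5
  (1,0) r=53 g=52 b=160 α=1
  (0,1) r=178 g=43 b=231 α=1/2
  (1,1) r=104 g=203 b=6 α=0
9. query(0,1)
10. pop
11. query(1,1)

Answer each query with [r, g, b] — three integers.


query (0,1) [L1,L2,L3] — begin 0,0,0
L1 α=2/3: [62/3, 392/3, 218/3]
L2 α=1/4: [193/4, 130, 393/4]
L3 α=1/2: [889/8, 205/2, 821/8]
= [111, 102, 103]

(0,1) stack=L1,L2,L3,L4; from [0,0,0]:
L1 α=2/3: [62/3, 392/3, 218/3]
L2 α=1/4: [193/4, 130, 393/4]
L3 α=1/2: [889/8, 205/2, 821/8]
L4 α=5/6: [8489/48, 985/12, 1181/48]
→ [177, 82, 25]

at x=0,y=1 over L1,L2,L3,L4,L5,L6:
+L1 (α=2/3) → [62/3, 392/3, 218/3]
+L2 (α=1/4) → [193/4, 130, 393/4]
+L3 (α=1/2) → [889/8, 205/2, 821/8]
+L4 (α=5/6) → [8489/48, 985/12, 1181/48]
+L5 (α=1/2) → [14969/96, 2797/24, 3101/96]
+L6 (α=1/2) → [32057/192, 3829/48, 25277/192]
= [167, 80, 132]

query (1,1) [L1,L2,L3,L4,L5] — begin 0,0,0
after L1 α=0: [0, 0, 0]
after L2 α=1/2: [143/2, 209/2, 249/2]
after L3 α=1/2: [523/4, 413/4, 641/4]
after L4 α=1/4: [2425/16, 1383/16, 2283/16]
after L5 α=1/2: [5481/32, 1927/32, 4619/32]
rounded: [171, 60, 144]


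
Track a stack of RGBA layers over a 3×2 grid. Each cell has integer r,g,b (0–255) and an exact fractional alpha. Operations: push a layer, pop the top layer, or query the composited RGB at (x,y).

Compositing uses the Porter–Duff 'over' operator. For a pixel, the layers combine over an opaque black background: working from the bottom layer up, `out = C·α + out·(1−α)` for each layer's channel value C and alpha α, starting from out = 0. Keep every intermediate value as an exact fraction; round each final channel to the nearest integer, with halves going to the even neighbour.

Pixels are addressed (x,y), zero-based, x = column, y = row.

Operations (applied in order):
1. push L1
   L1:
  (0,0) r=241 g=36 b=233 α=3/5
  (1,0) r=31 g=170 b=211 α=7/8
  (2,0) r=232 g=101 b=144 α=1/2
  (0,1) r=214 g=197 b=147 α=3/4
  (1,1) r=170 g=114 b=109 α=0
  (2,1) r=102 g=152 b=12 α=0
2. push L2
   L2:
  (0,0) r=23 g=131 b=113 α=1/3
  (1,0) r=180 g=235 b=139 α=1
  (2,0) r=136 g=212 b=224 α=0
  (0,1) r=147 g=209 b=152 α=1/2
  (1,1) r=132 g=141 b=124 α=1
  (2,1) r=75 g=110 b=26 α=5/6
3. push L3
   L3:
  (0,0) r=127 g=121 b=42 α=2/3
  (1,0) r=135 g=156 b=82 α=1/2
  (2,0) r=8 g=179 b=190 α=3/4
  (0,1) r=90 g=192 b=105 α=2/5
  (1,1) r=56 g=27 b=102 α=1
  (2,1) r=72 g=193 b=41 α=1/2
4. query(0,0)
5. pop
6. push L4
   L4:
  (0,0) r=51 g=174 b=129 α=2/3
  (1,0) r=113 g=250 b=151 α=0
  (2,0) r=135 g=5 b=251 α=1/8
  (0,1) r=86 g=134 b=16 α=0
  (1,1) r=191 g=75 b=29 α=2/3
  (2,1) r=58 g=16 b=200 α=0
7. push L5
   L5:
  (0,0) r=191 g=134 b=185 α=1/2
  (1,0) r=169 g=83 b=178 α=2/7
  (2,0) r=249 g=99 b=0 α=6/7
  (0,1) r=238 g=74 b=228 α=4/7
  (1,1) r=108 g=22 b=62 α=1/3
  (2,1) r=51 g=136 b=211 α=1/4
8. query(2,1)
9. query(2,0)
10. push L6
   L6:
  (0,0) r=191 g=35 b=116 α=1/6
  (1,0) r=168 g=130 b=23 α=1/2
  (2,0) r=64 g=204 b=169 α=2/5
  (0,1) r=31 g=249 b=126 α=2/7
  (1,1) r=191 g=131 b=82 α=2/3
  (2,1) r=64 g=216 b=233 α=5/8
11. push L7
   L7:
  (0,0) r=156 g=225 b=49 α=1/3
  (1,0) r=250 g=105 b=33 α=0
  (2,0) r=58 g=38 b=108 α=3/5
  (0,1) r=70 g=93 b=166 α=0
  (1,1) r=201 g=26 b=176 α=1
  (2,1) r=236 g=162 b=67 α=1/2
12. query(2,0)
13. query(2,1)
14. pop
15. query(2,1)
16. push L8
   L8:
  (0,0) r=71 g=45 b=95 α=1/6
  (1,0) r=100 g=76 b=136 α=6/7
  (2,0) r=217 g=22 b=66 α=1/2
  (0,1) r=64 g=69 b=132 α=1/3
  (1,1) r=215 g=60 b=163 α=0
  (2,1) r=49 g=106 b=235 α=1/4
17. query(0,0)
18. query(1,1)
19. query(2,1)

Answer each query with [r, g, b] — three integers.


at x=0,y=0 over L1,L2,L3:
after L1 α=3/5: [723/5, 108/5, 699/5]
after L2 α=1/3: [1561/15, 871/15, 1963/15]
after L3 α=2/3: [5371/45, 4501/45, 3223/45]
= [119, 100, 72]

at x=2,y=1 over L1,L2,L4,L5:
+L1 (α=0) → [0, 0, 0]
+L2 (α=5/6) → [125/2, 275/3, 65/3]
+L4 (α=0) → [125/2, 275/3, 65/3]
+L5 (α=1/4) → [477/8, 411/4, 69]
= [60, 103, 69]

at x=2,y=0 over L1,L2,L4,L5:
after L1 α=1/2: [116, 101/2, 72]
after L2 α=0: [116, 101/2, 72]
after L4 α=1/8: [947/8, 717/16, 755/8]
after L5 α=6/7: [12899/56, 10221/112, 755/56]
= [230, 91, 13]

at x=2,y=0 over L1,L2,L4,L5,L6,L7:
+L1 (α=1/2) → [116, 101/2, 72]
+L2 (α=0) → [116, 101/2, 72]
+L4 (α=1/8) → [947/8, 717/16, 755/8]
+L5 (α=6/7) → [12899/56, 10221/112, 755/56]
+L6 (α=2/5) → [9173/56, 76359/560, 21193/280]
+L7 (α=3/5) → [2809/28, 108279/1400, 66553/700]
= [100, 77, 95]

query (2,1) [L1,L2,L4,L5,L6,L7] — begin 0,0,0
after L1 α=0: [0, 0, 0]
after L2 α=5/6: [125/2, 275/3, 65/3]
after L4 α=0: [125/2, 275/3, 65/3]
after L5 α=1/4: [477/8, 411/4, 69]
after L6 α=5/8: [3991/64, 5553/32, 343/2]
after L7 α=1/2: [19095/128, 10737/64, 477/4]
= [149, 168, 119]

(2,1) stack=L1,L2,L4,L5,L6; from [0,0,0]:
+L1 (α=0) → [0, 0, 0]
+L2 (α=5/6) → [125/2, 275/3, 65/3]
+L4 (α=0) → [125/2, 275/3, 65/3]
+L5 (α=1/4) → [477/8, 411/4, 69]
+L6 (α=5/8) → [3991/64, 5553/32, 343/2]
→ [62, 174, 172]

at x=0,y=0 over L1,L2,L4,L5,L6,L8:
after L1 α=3/5: [723/5, 108/5, 699/5]
after L2 α=1/3: [1561/15, 871/15, 1963/15]
after L4 α=2/3: [3091/45, 6091/45, 5833/45]
after L5 α=1/2: [5843/45, 12121/90, 7079/45]
after L6 α=1/6: [3781/27, 12751/108, 8123/54]
after L8 α=1/6: [10411/81, 68615/648, 45745/324]
→ [129, 106, 141]

at x=1,y=1 over L1,L2,L4,L5,L6,L8:
L1 α=0: [0, 0, 0]
L2 α=1: [132, 141, 124]
L4 α=2/3: [514/3, 97, 182/3]
L5 α=1/3: [1352/9, 72, 550/9]
L6 α=2/3: [4790/27, 334/3, 2026/27]
L8 α=0: [4790/27, 334/3, 2026/27]
rounded: [177, 111, 75]

(2,1) stack=L1,L2,L4,L5,L6,L8; from [0,0,0]:
+L1 (α=0) → [0, 0, 0]
+L2 (α=5/6) → [125/2, 275/3, 65/3]
+L4 (α=0) → [125/2, 275/3, 65/3]
+L5 (α=1/4) → [477/8, 411/4, 69]
+L6 (α=5/8) → [3991/64, 5553/32, 343/2]
+L8 (α=1/4) → [15109/256, 20051/128, 1499/8]
→ [59, 157, 187]


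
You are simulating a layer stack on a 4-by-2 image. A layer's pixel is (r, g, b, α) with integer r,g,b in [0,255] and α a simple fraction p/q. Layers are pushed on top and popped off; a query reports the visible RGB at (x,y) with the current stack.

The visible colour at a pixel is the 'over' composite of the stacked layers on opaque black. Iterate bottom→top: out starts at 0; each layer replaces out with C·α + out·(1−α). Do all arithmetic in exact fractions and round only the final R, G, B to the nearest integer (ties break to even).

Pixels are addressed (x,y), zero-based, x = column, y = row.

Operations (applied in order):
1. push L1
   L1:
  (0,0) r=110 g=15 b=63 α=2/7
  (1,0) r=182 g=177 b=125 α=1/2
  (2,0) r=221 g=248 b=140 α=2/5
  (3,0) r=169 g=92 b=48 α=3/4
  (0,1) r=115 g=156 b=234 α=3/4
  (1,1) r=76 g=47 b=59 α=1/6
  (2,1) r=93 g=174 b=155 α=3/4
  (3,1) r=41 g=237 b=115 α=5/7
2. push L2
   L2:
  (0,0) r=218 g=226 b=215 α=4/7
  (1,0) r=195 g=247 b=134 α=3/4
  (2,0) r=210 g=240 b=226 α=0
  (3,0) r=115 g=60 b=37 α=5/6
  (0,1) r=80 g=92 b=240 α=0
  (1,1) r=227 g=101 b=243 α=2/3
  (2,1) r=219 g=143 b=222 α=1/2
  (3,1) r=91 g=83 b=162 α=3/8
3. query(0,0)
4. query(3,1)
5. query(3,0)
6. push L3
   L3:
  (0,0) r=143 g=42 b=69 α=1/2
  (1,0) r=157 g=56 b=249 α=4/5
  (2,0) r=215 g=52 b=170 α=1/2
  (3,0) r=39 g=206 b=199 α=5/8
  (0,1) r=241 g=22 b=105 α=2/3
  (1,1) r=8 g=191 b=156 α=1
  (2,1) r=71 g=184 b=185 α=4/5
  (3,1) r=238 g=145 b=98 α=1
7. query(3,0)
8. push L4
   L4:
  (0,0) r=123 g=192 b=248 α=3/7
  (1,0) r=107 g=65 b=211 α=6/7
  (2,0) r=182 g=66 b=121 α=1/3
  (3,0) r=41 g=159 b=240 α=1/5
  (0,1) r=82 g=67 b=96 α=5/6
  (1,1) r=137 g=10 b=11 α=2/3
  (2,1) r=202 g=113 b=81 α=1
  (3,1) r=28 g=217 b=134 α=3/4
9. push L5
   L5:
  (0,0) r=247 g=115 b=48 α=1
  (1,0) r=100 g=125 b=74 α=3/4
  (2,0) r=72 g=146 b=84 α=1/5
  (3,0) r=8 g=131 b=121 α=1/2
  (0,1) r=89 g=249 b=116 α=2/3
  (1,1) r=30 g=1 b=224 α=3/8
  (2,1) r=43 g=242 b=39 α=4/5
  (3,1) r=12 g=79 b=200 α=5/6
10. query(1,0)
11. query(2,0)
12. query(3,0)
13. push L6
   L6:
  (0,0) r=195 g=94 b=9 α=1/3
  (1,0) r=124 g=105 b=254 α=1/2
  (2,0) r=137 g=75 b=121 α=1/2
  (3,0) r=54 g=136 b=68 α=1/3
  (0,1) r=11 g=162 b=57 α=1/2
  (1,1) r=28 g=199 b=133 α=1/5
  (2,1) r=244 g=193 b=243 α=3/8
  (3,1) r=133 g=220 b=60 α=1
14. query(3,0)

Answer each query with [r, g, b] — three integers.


(0,0) stack=L1,L2; from [0,0,0]:
L1 α=2/7: [220/7, 30/7, 18]
L2 α=4/7: [6764/49, 6418/49, 914/7]
rounded: [138, 131, 131]

at x=3,y=1 over L1,L2:
after L1 α=5/7: [205/7, 1185/7, 575/7]
after L2 α=3/8: [367/7, 1917/14, 6277/56]
= [52, 137, 112]

(3,0) stack=L1,L2; from [0,0,0]:
+L1 (α=3/4) → [507/4, 69, 36]
+L2 (α=5/6) → [2807/24, 123/2, 221/6]
rounded: [117, 62, 37]

at x=3,y=0 over L1,L2,L3:
+L1 (α=3/4) → [507/4, 69, 36]
+L2 (α=5/6) → [2807/24, 123/2, 221/6]
+L3 (α=5/8) → [4367/64, 2429/16, 2211/16]
→ [68, 152, 138]

(1,0) stack=L1,L2,L3,L4,L5; from [0,0,0]:
after L1 α=1/2: [91, 177/2, 125/2]
after L2 α=3/4: [169, 1659/8, 929/8]
after L3 α=4/5: [797/5, 3451/40, 8897/40]
after L4 α=6/7: [4007/35, 19051/280, 59537/280]
after L5 α=3/4: [14507/140, 124051/1120, 121697/1120]
rounded: [104, 111, 109]

at x=2,y=0 over L1,L2,L3,L4,L5:
after L1 α=2/5: [442/5, 496/5, 56]
after L2 α=0: [442/5, 496/5, 56]
after L3 α=1/2: [1517/10, 378/5, 113]
after L4 α=1/3: [809/5, 362/5, 347/3]
after L5 α=1/5: [3596/25, 2178/25, 328/3]
→ [144, 87, 109]

at x=3,y=0 over L1,L2,L3,L4,L5:
L1 α=3/4: [507/4, 69, 36]
L2 α=5/6: [2807/24, 123/2, 221/6]
L3 α=5/8: [4367/64, 2429/16, 2211/16]
L4 α=1/5: [5023/80, 613/4, 3171/20]
L5 α=1/2: [5663/160, 1137/8, 5591/40]
→ [35, 142, 140]

(3,0) stack=L1,L2,L3,L4,L5,L6; from [0,0,0]:
+L1 (α=3/4) → [507/4, 69, 36]
+L2 (α=5/6) → [2807/24, 123/2, 221/6]
+L3 (α=5/8) → [4367/64, 2429/16, 2211/16]
+L4 (α=1/5) → [5023/80, 613/4, 3171/20]
+L5 (α=1/2) → [5663/160, 1137/8, 5591/40]
+L6 (α=1/3) → [9983/240, 1681/12, 2317/20]
→ [42, 140, 116]


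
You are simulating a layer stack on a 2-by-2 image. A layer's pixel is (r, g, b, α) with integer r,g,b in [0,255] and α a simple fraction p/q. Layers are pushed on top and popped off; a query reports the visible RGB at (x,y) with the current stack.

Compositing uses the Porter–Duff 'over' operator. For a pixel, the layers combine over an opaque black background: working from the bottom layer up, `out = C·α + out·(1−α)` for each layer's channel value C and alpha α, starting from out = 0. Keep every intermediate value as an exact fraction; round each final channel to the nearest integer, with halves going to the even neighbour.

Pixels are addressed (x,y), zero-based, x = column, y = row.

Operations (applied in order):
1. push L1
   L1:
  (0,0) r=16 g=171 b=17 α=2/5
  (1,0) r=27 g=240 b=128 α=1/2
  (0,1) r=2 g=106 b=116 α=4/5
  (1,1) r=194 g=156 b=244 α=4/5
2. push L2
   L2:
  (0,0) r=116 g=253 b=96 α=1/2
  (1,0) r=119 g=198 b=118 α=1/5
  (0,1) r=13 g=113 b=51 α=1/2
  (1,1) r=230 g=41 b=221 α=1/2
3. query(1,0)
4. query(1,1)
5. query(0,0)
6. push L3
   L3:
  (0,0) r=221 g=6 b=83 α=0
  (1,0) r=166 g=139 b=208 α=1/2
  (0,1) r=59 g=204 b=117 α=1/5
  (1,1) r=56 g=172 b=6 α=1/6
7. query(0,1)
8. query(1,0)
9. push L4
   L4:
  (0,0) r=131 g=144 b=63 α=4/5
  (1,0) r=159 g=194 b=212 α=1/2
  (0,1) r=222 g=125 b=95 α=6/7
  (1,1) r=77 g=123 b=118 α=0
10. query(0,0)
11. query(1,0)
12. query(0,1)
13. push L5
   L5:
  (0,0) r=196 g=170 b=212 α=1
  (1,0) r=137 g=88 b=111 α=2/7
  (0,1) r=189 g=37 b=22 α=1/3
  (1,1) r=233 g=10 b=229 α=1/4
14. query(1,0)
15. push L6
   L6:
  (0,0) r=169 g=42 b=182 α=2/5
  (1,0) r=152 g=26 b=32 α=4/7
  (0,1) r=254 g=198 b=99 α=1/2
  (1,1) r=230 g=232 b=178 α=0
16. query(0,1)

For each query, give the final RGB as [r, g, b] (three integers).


at x=1,y=0 over L1,L2:
L1 α=1/2: [27/2, 120, 64]
L2 α=1/5: [173/5, 678/5, 374/5]
= [35, 136, 75]

(1,1) stack=L1,L2; from [0,0,0]:
after L1 α=4/5: [776/5, 624/5, 976/5]
after L2 α=1/2: [963/5, 829/10, 2081/10]
= [193, 83, 208]

query (0,0) [L1,L2] — begin 0,0,0
after L1 α=2/5: [32/5, 342/5, 34/5]
after L2 α=1/2: [306/5, 1607/10, 257/5]
= [61, 161, 51]

(0,1) stack=L1,L2,L3; from [0,0,0]:
after L1 α=4/5: [8/5, 424/5, 464/5]
after L2 α=1/2: [73/10, 989/10, 719/10]
after L3 α=1/5: [441/25, 2998/25, 2023/25]
rounded: [18, 120, 81]

(1,0) stack=L1,L2,L3; from [0,0,0]:
after L1 α=1/2: [27/2, 120, 64]
after L2 α=1/5: [173/5, 678/5, 374/5]
after L3 α=1/2: [1003/10, 1373/10, 707/5]
rounded: [100, 137, 141]

(0,0) stack=L1,L2,L3,L4; from [0,0,0]:
+L1 (α=2/5) → [32/5, 342/5, 34/5]
+L2 (α=1/2) → [306/5, 1607/10, 257/5]
+L3 (α=0) → [306/5, 1607/10, 257/5]
+L4 (α=4/5) → [2926/25, 7367/50, 1517/25]
= [117, 147, 61]

at x=1,y=0 over L1,L2,L3,L4:
after L1 α=1/2: [27/2, 120, 64]
after L2 α=1/5: [173/5, 678/5, 374/5]
after L3 α=1/2: [1003/10, 1373/10, 707/5]
after L4 α=1/2: [2593/20, 3313/20, 1767/10]
= [130, 166, 177]

(0,1) stack=L1,L2,L3,L4; from [0,0,0]:
L1 α=4/5: [8/5, 424/5, 464/5]
L2 α=1/2: [73/10, 989/10, 719/10]
L3 α=1/5: [441/25, 2998/25, 2023/25]
L4 α=6/7: [33741/175, 21748/175, 16273/175]
→ [193, 124, 93]

(1,0) stack=L1,L2,L3,L4,L5; from [0,0,0]:
+L1 (α=1/2) → [27/2, 120, 64]
+L2 (α=1/5) → [173/5, 678/5, 374/5]
+L3 (α=1/2) → [1003/10, 1373/10, 707/5]
+L4 (α=1/2) → [2593/20, 3313/20, 1767/10]
+L5 (α=2/7) → [527/4, 4017/28, 2211/14]
rounded: [132, 143, 158]

(0,1) stack=L1,L2,L3,L4,L5,L6; from [0,0,0]:
after L1 α=4/5: [8/5, 424/5, 464/5]
after L2 α=1/2: [73/10, 989/10, 719/10]
after L3 α=1/5: [441/25, 2998/25, 2023/25]
after L4 α=6/7: [33741/175, 21748/175, 16273/175]
after L5 α=1/3: [33519/175, 16657/175, 12132/175]
after L6 α=1/2: [77969/350, 51307/350, 29457/350]
→ [223, 147, 84]


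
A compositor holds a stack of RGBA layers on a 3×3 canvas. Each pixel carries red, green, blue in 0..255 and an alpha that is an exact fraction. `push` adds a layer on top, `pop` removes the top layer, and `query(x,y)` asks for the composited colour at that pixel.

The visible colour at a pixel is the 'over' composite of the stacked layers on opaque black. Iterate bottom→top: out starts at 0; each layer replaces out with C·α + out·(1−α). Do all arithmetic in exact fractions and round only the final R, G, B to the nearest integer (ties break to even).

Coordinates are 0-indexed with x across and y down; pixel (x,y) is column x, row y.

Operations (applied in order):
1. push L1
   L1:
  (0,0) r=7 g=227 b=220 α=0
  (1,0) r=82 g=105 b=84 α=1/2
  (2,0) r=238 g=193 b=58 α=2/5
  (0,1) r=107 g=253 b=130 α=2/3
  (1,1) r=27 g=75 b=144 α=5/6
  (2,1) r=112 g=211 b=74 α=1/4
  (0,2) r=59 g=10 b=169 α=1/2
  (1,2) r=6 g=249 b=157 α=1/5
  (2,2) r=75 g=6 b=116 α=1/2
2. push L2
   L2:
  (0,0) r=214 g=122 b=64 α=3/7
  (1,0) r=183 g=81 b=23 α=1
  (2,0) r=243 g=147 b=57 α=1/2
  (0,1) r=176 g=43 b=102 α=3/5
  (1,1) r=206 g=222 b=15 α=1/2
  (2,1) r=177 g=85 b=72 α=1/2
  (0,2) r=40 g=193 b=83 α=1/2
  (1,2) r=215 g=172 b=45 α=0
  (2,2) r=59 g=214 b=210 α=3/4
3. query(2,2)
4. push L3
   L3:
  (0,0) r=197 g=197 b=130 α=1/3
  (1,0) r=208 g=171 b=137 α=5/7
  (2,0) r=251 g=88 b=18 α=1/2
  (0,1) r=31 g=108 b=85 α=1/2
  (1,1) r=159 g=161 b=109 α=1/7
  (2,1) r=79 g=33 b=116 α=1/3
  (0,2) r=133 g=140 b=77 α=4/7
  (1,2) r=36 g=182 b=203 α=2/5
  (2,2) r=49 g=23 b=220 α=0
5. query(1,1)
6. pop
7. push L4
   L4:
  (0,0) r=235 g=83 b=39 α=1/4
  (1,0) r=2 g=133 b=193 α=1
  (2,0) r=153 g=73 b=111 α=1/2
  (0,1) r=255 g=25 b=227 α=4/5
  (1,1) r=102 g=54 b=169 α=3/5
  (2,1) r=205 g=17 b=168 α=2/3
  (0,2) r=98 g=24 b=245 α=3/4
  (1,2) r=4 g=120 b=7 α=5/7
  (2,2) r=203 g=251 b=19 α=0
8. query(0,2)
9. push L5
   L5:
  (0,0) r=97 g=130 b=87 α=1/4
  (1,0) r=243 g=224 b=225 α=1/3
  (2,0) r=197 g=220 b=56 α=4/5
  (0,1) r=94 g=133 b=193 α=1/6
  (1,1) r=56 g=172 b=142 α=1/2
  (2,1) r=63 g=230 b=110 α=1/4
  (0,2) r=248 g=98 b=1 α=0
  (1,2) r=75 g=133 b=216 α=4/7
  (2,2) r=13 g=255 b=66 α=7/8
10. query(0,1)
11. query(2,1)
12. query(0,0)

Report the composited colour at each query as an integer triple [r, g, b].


at x=2,y=2 over L1,L2:
L1 α=1/2: [75/2, 3, 58]
L2 α=3/4: [429/8, 645/4, 172]
→ [54, 161, 172]

(1,1) stack=L1,L2,L3; from [0,0,0]:
L1 α=5/6: [45/2, 125/2, 120]
L2 α=1/2: [457/4, 569/4, 135/2]
L3 α=1/7: [1689/14, 2029/14, 514/7]
rounded: [121, 145, 73]

at x=0,y=2 over L1,L2,L4:
after L1 α=1/2: [59/2, 5, 169/2]
after L2 α=1/2: [139/4, 99, 335/4]
after L4 α=3/4: [1315/16, 171/4, 3275/16]
= [82, 43, 205]

(0,1) stack=L1,L2,L4,L5; from [0,0,0]:
+L1 (α=2/3) → [214/3, 506/3, 260/3]
+L2 (α=3/5) → [2012/15, 1399/15, 1438/15]
+L4 (α=4/5) → [17312/75, 2899/75, 15058/75]
+L5 (α=1/6) → [9361/45, 2447/45, 17953/90]
rounded: [208, 54, 199]

query (2,1) [L1,L2,L4,L5] — begin 0,0,0
L1 α=1/4: [28, 211/4, 37/2]
L2 α=1/2: [205/2, 551/8, 181/4]
L4 α=2/3: [1025/6, 823/24, 1525/12]
L5 α=1/4: [1151/8, 2663/32, 1965/16]
rounded: [144, 83, 123]

query (0,0) [L1,L2,L4,L5] — begin 0,0,0
+L1 (α=0) → [0, 0, 0]
+L2 (α=3/7) → [642/7, 366/7, 192/7]
+L4 (α=1/4) → [3571/28, 1679/28, 849/28]
+L5 (α=1/4) → [13429/112, 8677/112, 4983/112]
= [120, 77, 44]


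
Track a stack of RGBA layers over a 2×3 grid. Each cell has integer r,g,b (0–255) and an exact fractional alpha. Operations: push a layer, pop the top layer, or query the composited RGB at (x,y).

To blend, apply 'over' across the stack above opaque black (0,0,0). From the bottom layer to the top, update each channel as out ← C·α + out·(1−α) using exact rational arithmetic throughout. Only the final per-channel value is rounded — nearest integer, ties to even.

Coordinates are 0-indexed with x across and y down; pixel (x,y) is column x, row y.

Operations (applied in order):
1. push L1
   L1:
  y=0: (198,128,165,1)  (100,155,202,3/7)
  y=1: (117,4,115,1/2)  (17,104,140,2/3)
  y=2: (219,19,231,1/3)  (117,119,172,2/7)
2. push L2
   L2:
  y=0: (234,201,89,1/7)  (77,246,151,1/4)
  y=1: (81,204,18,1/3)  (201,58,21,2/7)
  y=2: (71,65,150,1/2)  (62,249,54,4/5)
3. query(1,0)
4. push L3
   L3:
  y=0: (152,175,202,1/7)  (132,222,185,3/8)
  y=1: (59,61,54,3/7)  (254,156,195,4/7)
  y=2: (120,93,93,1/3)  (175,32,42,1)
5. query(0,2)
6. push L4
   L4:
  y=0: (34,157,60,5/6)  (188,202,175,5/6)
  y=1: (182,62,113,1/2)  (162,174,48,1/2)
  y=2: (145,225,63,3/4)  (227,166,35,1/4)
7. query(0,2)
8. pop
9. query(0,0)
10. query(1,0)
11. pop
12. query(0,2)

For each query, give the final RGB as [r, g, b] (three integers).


(1,0) stack=L1,L2; from [0,0,0]:
after L1 α=3/7: [300/7, 465/7, 606/7]
after L2 α=1/4: [1439/28, 3117/28, 2875/28]
= [51, 111, 103]

at x=0,y=2 over L1,L2,L3:
after L1 α=1/3: [73, 19/3, 77]
after L2 α=1/2: [72, 107/3, 227/2]
after L3 α=1/3: [88, 493/9, 320/3]
= [88, 55, 107]

query (0,2) [L1,L2,L3,L4] — begin 0,0,0
+L1 (α=1/3) → [73, 19/3, 77]
+L2 (α=1/2) → [72, 107/3, 227/2]
+L3 (α=1/3) → [88, 493/9, 320/3]
+L4 (α=3/4) → [523/4, 1642/9, 887/12]
rounded: [131, 182, 74]

at x=0,y=0 over L1,L2,L3:
L1 α=1: [198, 128, 165]
L2 α=1/7: [1422/7, 969/7, 1079/7]
L3 α=1/7: [9596/49, 7039/49, 7888/49]
rounded: [196, 144, 161]

at x=1,y=0 over L1,L2,L3:
after L1 α=3/7: [300/7, 465/7, 606/7]
after L2 α=1/4: [1439/28, 3117/28, 2875/28]
after L3 α=3/8: [18283/224, 34233/224, 29915/224]
rounded: [82, 153, 134]

(0,2) stack=L1,L2; from [0,0,0]:
after L1 α=1/3: [73, 19/3, 77]
after L2 α=1/2: [72, 107/3, 227/2]
rounded: [72, 36, 114]


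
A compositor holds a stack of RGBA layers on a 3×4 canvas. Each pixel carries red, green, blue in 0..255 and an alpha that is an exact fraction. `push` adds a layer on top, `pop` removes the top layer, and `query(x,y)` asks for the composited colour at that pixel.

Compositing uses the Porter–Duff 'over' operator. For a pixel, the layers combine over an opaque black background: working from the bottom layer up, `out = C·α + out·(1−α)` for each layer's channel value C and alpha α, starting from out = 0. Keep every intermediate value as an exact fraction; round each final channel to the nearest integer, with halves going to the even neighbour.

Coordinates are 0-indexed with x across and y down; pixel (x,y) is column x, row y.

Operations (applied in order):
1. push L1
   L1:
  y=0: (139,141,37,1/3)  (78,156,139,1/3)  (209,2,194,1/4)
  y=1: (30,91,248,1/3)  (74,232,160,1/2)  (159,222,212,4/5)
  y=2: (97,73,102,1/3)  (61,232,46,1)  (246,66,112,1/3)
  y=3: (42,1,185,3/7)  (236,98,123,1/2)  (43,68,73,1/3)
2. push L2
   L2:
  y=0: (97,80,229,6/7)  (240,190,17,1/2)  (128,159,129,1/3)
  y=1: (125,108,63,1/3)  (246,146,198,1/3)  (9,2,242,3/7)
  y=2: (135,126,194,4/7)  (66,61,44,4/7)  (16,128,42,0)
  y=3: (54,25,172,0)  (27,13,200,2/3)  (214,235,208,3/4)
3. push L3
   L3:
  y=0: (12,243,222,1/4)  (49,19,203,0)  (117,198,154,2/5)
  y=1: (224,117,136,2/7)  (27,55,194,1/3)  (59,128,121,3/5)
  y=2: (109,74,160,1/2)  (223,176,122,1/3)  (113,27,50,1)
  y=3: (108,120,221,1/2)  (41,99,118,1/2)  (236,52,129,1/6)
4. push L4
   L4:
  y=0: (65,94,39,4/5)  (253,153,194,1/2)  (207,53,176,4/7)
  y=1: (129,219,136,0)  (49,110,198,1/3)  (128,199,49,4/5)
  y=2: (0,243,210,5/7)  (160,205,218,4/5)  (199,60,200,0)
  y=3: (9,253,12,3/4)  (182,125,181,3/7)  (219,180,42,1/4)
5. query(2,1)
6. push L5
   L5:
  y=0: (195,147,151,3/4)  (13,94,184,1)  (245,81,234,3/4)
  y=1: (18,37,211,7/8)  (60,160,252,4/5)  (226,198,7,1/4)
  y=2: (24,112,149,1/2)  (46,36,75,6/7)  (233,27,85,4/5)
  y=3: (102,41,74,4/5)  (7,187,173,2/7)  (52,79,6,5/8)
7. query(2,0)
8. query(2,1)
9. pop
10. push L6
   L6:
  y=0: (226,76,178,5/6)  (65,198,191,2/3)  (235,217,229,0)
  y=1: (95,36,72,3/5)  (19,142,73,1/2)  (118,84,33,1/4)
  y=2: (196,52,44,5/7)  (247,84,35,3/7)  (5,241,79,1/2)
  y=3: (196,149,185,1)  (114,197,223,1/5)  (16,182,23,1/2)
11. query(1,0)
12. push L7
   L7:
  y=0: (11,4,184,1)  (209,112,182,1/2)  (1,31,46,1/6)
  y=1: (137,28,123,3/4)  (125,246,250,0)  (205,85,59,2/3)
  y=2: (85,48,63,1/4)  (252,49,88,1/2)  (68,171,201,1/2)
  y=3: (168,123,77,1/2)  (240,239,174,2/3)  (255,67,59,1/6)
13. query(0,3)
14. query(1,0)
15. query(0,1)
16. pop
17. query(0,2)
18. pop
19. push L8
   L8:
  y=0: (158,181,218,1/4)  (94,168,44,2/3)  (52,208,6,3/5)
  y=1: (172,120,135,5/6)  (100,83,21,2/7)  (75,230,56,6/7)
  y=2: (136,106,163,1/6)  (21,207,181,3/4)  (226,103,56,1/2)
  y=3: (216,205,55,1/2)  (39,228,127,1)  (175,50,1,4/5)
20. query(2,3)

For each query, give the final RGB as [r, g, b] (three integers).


query (2,1) [L1,L2,L3,L4] — begin 0,0,0
L1 α=4/5: [636/5, 888/5, 848/5]
L2 α=3/7: [2679/35, 3582/35, 7022/35]
L3 α=3/5: [11553/175, 20604/175, 26749/175]
L4 α=4/5: [101153/875, 159904/875, 61049/875]
→ [116, 183, 70]

at x=2,y=0 over L1,L2,L3,L4,L5:
L1 α=1/4: [209/4, 1/2, 97/2]
L2 α=1/3: [155/2, 160/3, 226/3]
L3 α=2/5: [933/10, 556/5, 534/5]
L4 α=4/7: [11079/70, 2728/35, 5122/35]
L5 α=3/4: [62529/280, 11233/140, 7423/35]
→ [223, 80, 212]

(2,1) stack=L1,L2,L3,L4,L5; from [0,0,0]:
after L1 α=4/5: [636/5, 888/5, 848/5]
after L2 α=3/7: [2679/35, 3582/35, 7022/35]
after L3 α=3/5: [11553/175, 20604/175, 26749/175]
after L4 α=4/5: [101153/875, 159904/875, 61049/875]
after L5 α=1/4: [501209/3500, 326481/1750, 47318/875]
= [143, 187, 54]

at x=1,y=0 over L1,L2,L3,L4,L6:
+L1 (α=1/3) → [26, 52, 139/3]
+L2 (α=1/2) → [133, 121, 95/3]
+L3 (α=0) → [133, 121, 95/3]
+L4 (α=1/2) → [193, 137, 677/6]
+L6 (α=2/3) → [323/3, 533/3, 2969/18]
rounded: [108, 178, 165]

query (0,3) [L1,L2,L3,L4,L6,L7] — begin 0,0,0
+L1 (α=3/7) → [18, 3/7, 555/7]
+L2 (α=0) → [18, 3/7, 555/7]
+L3 (α=1/2) → [63, 843/14, 1051/7]
+L4 (α=3/4) → [45/2, 11469/56, 1303/28]
+L6 (α=1) → [196, 149, 185]
+L7 (α=1/2) → [182, 136, 131]
→ [182, 136, 131]

at x=1,y=0 over L1,L2,L3,L4,L6,L7:
after L1 α=1/3: [26, 52, 139/3]
after L2 α=1/2: [133, 121, 95/3]
after L3 α=0: [133, 121, 95/3]
after L4 α=1/2: [193, 137, 677/6]
after L6 α=2/3: [323/3, 533/3, 2969/18]
after L7 α=1/2: [475/3, 869/6, 6245/36]
= [158, 145, 173]

at x=0,y=1 over L1,L2,L3,L4,L6,L7:
L1 α=1/3: [10, 91/3, 248/3]
L2 α=1/3: [145/3, 506/9, 685/9]
L3 α=2/7: [2069/21, 4636/63, 839/9]
L4 α=0: [2069/21, 4636/63, 839/9]
L6 α=3/5: [10123/105, 16076/315, 3622/45]
L7 α=3/4: [26639/210, 10634/315, 20227/180]
rounded: [127, 34, 112]

query (0,2) [L1,L2,L3,L4,L6] — begin 0,0,0
L1 α=1/3: [97/3, 73/3, 34]
L2 α=4/7: [91, 577/7, 878/7]
L3 α=1/2: [100, 1095/14, 999/7]
L4 α=5/7: [200/7, 9600/49, 9348/49]
L6 α=5/7: [7260/49, 31940/343, 29476/343]
→ [148, 93, 86]

(2,3) stack=L1,L2,L3,L4,L8; from [0,0,0]:
+L1 (α=1/3) → [43/3, 68/3, 73/3]
+L2 (α=3/4) → [1969/12, 2183/12, 1945/12]
+L3 (α=1/6) → [12677/72, 11539/72, 11273/72]
+L4 (α=1/4) → [17933/96, 15859/96, 12281/96]
+L8 (α=4/5) → [85133/480, 35059/480, 2533/96]
= [177, 73, 26]


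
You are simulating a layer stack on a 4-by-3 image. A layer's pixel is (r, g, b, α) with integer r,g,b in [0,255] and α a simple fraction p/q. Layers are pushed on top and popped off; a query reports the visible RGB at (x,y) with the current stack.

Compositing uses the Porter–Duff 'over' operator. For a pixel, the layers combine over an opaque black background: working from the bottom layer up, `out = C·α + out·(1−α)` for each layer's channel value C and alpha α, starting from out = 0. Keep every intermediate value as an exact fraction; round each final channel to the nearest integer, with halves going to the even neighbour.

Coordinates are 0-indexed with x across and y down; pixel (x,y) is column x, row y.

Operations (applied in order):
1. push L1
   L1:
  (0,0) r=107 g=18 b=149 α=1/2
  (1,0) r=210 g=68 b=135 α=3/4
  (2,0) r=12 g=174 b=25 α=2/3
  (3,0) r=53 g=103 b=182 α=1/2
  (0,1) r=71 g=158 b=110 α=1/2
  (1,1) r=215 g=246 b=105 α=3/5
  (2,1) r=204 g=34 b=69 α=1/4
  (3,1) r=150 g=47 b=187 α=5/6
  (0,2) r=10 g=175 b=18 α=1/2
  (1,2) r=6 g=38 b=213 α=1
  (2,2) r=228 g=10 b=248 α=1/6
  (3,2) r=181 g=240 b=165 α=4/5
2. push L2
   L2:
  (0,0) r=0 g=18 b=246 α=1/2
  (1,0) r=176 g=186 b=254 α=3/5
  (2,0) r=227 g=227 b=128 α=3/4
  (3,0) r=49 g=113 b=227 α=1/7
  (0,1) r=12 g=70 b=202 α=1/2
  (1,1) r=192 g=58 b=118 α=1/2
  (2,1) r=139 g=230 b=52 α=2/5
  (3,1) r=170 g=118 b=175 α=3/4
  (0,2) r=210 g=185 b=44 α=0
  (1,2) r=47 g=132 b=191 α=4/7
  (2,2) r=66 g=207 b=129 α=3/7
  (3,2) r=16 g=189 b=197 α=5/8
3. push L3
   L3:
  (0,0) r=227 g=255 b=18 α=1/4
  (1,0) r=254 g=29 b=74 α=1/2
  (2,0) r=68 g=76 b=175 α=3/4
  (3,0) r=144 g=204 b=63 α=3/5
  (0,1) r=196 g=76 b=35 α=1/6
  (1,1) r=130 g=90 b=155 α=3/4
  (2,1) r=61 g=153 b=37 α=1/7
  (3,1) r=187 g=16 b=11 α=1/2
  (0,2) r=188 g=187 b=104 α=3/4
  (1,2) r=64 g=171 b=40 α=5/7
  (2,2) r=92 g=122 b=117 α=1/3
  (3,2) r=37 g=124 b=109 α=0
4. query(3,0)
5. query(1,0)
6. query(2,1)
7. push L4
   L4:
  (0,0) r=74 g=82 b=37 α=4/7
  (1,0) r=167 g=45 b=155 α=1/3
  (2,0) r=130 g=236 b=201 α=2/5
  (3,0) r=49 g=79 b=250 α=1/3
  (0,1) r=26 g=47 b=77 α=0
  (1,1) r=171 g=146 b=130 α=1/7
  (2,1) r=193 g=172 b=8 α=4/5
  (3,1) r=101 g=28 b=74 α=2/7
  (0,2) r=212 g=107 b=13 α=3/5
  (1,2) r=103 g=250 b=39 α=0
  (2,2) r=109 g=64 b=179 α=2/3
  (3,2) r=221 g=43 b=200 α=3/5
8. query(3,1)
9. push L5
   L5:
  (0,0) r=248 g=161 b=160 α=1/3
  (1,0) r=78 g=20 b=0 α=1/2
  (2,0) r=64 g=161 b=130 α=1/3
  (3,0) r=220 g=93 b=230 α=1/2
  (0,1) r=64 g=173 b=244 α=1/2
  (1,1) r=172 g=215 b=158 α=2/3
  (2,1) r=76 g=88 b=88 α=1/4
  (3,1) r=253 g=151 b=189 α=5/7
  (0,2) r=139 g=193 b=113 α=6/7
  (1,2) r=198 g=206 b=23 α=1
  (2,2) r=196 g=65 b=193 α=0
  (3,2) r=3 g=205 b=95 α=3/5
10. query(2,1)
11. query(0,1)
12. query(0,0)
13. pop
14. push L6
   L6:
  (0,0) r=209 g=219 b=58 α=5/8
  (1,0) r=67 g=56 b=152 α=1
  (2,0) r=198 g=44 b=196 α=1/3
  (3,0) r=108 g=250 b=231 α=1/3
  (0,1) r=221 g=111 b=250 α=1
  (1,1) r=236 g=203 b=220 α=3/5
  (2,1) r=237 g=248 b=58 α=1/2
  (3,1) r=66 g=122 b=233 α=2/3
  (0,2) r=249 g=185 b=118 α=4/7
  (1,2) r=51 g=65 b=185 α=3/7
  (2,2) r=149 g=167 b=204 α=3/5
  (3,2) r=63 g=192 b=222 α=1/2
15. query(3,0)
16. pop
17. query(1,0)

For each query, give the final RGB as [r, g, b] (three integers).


query (3,0) [L1,L2,L3] — begin 0,0,0
after L1 α=1/2: [53/2, 103/2, 91]
after L2 α=1/7: [208/7, 422/7, 773/7]
after L3 α=3/5: [688/7, 5128/35, 2869/35]
→ [98, 147, 82]

(1,0) stack=L1,L2,L3; from [0,0,0]:
after L1 α=3/4: [315/2, 51, 405/4]
after L2 α=3/5: [843/5, 132, 1929/10]
after L3 α=1/2: [2113/10, 161/2, 2669/20]
= [211, 80, 133]

at x=2,y=1 over L1,L2,L3:
+L1 (α=1/4) → [51, 17/2, 69/4]
+L2 (α=2/5) → [431/5, 971/10, 623/20]
+L3 (α=1/7) → [413/5, 3678/35, 2239/70]
rounded: [83, 105, 32]

(3,1) stack=L1,L2,L3,L4; from [0,0,0]:
+L1 (α=5/6) → [125, 235/6, 935/6]
+L2 (α=3/4) → [635/4, 2359/24, 4085/24]
+L3 (α=1/2) → [1383/8, 2743/48, 4349/48]
+L4 (α=2/7) → [8531/56, 16403/336, 28849/336]
→ [152, 49, 86]

(2,1) stack=L1,L2,L3,L4,L5; from [0,0,0]:
+L1 (α=1/4) → [51, 17/2, 69/4]
+L2 (α=2/5) → [431/5, 971/10, 623/20]
+L3 (α=1/7) → [413/5, 3678/35, 2239/70]
+L4 (α=4/5) → [4273/25, 27758/175, 4479/350]
+L5 (α=1/4) → [14719/100, 49337/350, 44237/1400]
→ [147, 141, 32]

(0,1) stack=L1,L2,L3,L4,L5; from [0,0,0]:
+L1 (α=1/2) → [71/2, 79, 55]
+L2 (α=1/2) → [95/4, 149/2, 257/2]
+L3 (α=1/6) → [1259/24, 299/4, 1355/12]
+L4 (α=0) → [1259/24, 299/4, 1355/12]
+L5 (α=1/2) → [2795/48, 991/8, 4283/24]
= [58, 124, 178]

at x=0,y=0 over L1,L2,L3,L4,L5:
L1 α=1/2: [107/2, 9, 149/2]
L2 α=1/2: [107/4, 27/2, 641/4]
L3 α=1/4: [1229/16, 591/8, 1995/16]
L4 α=4/7: [8423/112, 4397/56, 8353/112]
L5 α=1/3: [7437/56, 8905/84, 5771/56]
rounded: [133, 106, 103]

(3,0) stack=L1,L2,L3,L4,L6; from [0,0,0]:
after L1 α=1/2: [53/2, 103/2, 91]
after L2 α=1/7: [208/7, 422/7, 773/7]
after L3 α=3/5: [688/7, 5128/35, 2869/35]
after L4 α=1/3: [573/7, 13021/105, 14488/105]
after L6 α=1/3: [634/7, 52292/315, 53231/315]
= [91, 166, 169]

at x=1,y=0 over L1,L2,L3,L4:
after L1 α=3/4: [315/2, 51, 405/4]
after L2 α=3/5: [843/5, 132, 1929/10]
after L3 α=1/2: [2113/10, 161/2, 2669/20]
after L4 α=1/3: [2948/15, 206/3, 4219/30]
= [197, 69, 141]


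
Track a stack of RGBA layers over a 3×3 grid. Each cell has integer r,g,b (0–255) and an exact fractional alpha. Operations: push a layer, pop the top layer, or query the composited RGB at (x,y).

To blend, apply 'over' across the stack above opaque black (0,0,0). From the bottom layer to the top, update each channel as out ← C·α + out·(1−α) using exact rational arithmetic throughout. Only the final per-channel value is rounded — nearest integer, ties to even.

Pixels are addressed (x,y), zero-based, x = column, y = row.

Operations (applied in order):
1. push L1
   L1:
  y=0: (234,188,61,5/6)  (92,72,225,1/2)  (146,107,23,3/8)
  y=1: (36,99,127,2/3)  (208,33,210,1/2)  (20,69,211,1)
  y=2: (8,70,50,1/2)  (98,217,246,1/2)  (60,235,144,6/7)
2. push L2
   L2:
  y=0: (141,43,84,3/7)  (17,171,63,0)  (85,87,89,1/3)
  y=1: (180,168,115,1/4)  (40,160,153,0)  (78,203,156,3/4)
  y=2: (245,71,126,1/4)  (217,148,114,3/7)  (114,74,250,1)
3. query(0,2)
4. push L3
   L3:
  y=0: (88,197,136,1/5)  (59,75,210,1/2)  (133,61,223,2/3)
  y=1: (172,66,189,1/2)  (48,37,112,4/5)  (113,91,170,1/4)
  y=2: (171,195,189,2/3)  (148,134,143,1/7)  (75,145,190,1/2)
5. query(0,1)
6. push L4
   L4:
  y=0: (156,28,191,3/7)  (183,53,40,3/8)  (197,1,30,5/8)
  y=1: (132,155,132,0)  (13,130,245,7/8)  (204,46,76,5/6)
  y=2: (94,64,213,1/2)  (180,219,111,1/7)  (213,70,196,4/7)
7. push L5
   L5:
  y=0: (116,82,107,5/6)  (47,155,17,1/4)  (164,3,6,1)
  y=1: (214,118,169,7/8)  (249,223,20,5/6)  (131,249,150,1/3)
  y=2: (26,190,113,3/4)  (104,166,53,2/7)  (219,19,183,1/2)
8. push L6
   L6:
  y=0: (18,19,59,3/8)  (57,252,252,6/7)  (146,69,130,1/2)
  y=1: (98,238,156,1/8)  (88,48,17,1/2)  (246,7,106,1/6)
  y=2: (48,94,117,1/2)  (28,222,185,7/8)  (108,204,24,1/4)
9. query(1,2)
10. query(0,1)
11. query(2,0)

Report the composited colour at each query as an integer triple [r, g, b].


at x=0,y=2 over L1,L2:
+L1 (α=1/2) → [4, 35, 25]
+L2 (α=1/4) → [257/4, 44, 201/4]
rounded: [64, 44, 50]

(0,1) stack=L1,L2,L3; from [0,0,0]:
L1 α=2/3: [24, 66, 254/3]
L2 α=1/4: [63, 183/2, 369/4]
L3 α=1/2: [235/2, 315/4, 1125/8]
rounded: [118, 79, 141]

at x=1,y=2 over L1,L2,L3,L4,L5,L6:
after L1 α=1/2: [49, 217/2, 123]
after L2 α=3/7: [121, 878/7, 834/7]
after L3 α=1/7: [874/7, 6206/49, 6005/49]
after L4 α=1/7: [6504/49, 47967/343, 41469/343]
after L5 α=2/7: [42712/343, 353711/2401, 243703/2401]
after L6 α=7/8: [27485/686, 4084865/19208, 1676499/9604]
rounded: [40, 213, 175]

at x=0,y=1 over L1,L2,L3,L4,L5,L6:
after L1 α=2/3: [24, 66, 254/3]
after L2 α=1/4: [63, 183/2, 369/4]
after L3 α=1/2: [235/2, 315/4, 1125/8]
after L4 α=0: [235/2, 315/4, 1125/8]
after L5 α=7/8: [3231/16, 3619/32, 10589/64]
after L6 α=1/8: [24185/128, 32949/256, 84107/512]
→ [189, 129, 164]

query (2,0) [L1,L2,L3,L4,L5,L6] — begin 0,0,0
after L1 α=3/8: [219/4, 321/8, 69/8]
after L2 α=1/3: [389/6, 223/4, 425/12]
after L3 α=2/3: [1985/18, 237/4, 5777/36]
after L4 α=5/8: [7895/48, 731/32, 7577/96]
after L5 α=1: [164, 3, 6]
after L6 α=1/2: [155, 36, 68]
rounded: [155, 36, 68]
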